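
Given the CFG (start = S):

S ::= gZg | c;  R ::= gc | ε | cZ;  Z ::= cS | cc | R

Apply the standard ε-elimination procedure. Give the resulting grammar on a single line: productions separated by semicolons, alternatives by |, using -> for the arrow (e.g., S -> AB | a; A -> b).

S -> c | gg | gZg; R -> c | cZ | gc; Z -> R | cS | cc

Nullable set: {R, Z}.
S -> gZg: Z nullable, giving gZg | gg.
Drop R -> ε.
R -> cZ: Z nullable, giving c | cZ.
Z -> R: R nullable, giving R.
Unchanged (no nullable symbols): S -> c; R -> gc; Z -> cS; Z -> cc.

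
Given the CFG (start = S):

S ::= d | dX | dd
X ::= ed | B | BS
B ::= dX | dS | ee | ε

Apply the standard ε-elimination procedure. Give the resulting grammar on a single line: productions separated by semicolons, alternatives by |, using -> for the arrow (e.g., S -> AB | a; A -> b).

S -> d | dX | dd; B -> d | dS | dX | ee; X -> B | S | BS | ed

Nullable set: {B, X}.
S -> dX: X nullable, giving d | dX.
Drop B -> ε.
B -> dX: X nullable, giving d | dX.
X -> B: B nullable, giving B.
X -> BS: B nullable, giving BS | S.
Unchanged (no nullable symbols): S -> d; S -> dd; B -> dS; B -> ee; X -> ed.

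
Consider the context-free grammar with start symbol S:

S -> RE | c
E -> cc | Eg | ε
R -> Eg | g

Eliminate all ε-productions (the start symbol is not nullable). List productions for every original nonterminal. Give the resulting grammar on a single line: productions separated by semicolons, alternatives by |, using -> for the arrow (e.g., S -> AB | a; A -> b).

Nullable set: {E}.
S -> RE: E nullable, giving R | RE.
Drop E -> ε.
E -> Eg: E nullable, giving Eg | g.
R -> Eg: E nullable, giving Eg | g.
Unchanged (no nullable symbols): S -> c; E -> cc; R -> g.

S -> R | c | RE; E -> g | Eg | cc; R -> g | Eg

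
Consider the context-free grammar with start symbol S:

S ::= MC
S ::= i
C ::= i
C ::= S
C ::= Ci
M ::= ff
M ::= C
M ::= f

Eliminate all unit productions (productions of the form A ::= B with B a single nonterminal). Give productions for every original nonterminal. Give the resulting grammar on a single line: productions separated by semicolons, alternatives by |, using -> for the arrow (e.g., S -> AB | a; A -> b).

S -> i | MC; C -> i | Ci | MC; M -> f | i | Ci | MC | ff

Unit productions: C->S, M->C.
Unit pairs (A ⇒* B via units): (C,S), (M,C), (M,S).
S: inherits non-unit rules of {S} → MC | i.
C: inherits non-unit rules of {C, S} → Ci | MC | i.
M: inherits non-unit rules of {C, M, S} → Ci | MC | f | ff | i.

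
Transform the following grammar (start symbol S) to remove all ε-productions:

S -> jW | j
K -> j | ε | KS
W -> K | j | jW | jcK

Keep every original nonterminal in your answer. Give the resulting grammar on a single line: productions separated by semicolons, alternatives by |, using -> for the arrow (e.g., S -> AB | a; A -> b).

S -> j | jW; K -> S | j | KS; W -> K | j | jW | jc | jcK

Nullable set: {K, W}.
S -> jW: W nullable, giving j | jW.
Drop K -> ε.
K -> KS: K nullable, giving KS | S.
W -> K: K nullable, giving K.
W -> jW: W nullable, giving j | jW.
W -> jcK: K nullable, giving jc | jcK.
Unchanged (no nullable symbols): S -> j; K -> j; W -> j.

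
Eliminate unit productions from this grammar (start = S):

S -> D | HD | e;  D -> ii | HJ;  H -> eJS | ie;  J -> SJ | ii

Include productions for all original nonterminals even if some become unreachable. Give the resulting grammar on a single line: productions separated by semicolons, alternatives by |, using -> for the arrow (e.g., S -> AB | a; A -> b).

Unit productions: S->D.
Unit pairs (A ⇒* B via units): (S,D).
S: inherits non-unit rules of {D, S} → HD | HJ | e | ii.
D: inherits non-unit rules of {D} → HJ | ii.
H: inherits non-unit rules of {H} → eJS | ie.
J: inherits non-unit rules of {J} → SJ | ii.

S -> e | HD | HJ | ii; D -> HJ | ii; H -> ie | eJS; J -> SJ | ii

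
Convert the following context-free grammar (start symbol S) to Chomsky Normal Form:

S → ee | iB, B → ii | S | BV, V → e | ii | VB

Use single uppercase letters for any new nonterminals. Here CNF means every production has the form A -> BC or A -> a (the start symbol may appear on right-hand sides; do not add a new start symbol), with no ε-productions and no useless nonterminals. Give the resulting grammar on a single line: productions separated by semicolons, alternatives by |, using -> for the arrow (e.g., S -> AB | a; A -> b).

S -> AA | CB; A -> e; B -> AA | BV | CB | CC; C -> i; V -> e | CC | VB

No ε-productions.
After unit-elimination: S -> ee | iB; B -> BV | ee | iB | ii; V -> e | VB | ii.
TERM: introduce A -> e, C -> i and substitute in every rule of length ≥2.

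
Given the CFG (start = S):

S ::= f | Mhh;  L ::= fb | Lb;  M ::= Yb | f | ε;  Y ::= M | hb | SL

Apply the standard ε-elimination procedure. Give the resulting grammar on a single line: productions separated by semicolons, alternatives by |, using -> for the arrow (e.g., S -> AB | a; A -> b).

S -> f | hh | Mhh; L -> Lb | fb; M -> b | f | Yb; Y -> M | SL | hb

Nullable set: {M, Y}.
S -> Mhh: M nullable, giving Mhh | hh.
Drop M -> ε.
M -> Yb: Y nullable, giving Yb | b.
Y -> M: M nullable, giving M.
Unchanged (no nullable symbols): S -> f; L -> Lb; L -> fb; M -> f; Y -> SL; Y -> hb.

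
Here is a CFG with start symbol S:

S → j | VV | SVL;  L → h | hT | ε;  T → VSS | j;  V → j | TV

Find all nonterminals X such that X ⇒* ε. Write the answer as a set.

Directly nullable (have an ε-rule): {L}.
Not nullable: S, T, V — each has a terminal in every rule's right-hand side or depends on a non-nullable symbol.

{L}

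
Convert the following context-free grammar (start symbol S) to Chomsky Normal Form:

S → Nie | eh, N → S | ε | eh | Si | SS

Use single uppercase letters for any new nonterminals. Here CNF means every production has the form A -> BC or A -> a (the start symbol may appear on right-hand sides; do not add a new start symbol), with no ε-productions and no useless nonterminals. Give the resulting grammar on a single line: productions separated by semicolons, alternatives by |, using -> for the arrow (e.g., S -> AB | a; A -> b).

S -> AB | BC | NE; A -> i; B -> e; C -> h; D -> AB; E -> AB; N -> AB | BC | ND | SA | SS

Nullable: {N}; after ε-elimination: S -> eh | ie | Nie; N -> S | SS | Si | eh.
After unit-elimination: S -> eh | ie | Nie; N -> SS | Si | eh | ie | Nie.
TERM: introduce B -> e, C -> h, A -> i and substitute in every rule of length ≥2.
BIN: N -> NAB becomes N -> ND, D -> AB; S -> NAB becomes S -> NE, E -> AB.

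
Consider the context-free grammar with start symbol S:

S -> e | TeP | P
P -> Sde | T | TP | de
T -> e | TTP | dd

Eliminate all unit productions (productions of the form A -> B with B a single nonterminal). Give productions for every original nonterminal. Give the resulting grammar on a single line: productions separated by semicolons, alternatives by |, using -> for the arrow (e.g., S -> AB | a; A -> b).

S -> e | TP | dd | de | Sde | TTP | TeP; P -> e | TP | dd | de | Sde | TTP; T -> e | dd | TTP

Unit productions: P->T, S->P.
Unit pairs (A ⇒* B via units): (P,T), (S,P), (S,T).
S: inherits non-unit rules of {P, S, T} → Sde | TP | TTP | TeP | dd | de | e.
P: inherits non-unit rules of {P, T} → Sde | TP | TTP | dd | de | e.
T: inherits non-unit rules of {T} → TTP | dd | e.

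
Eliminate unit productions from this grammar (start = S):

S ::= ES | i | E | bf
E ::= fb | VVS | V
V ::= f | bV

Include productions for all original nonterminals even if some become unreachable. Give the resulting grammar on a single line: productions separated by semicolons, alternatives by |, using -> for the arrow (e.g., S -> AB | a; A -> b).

S -> f | i | ES | bV | bf | fb | VVS; E -> f | bV | fb | VVS; V -> f | bV

Unit productions: E->V, S->E.
Unit pairs (A ⇒* B via units): (E,V), (S,E), (S,V).
S: inherits non-unit rules of {E, S, V} → ES | VVS | bV | bf | f | fb | i.
E: inherits non-unit rules of {E, V} → VVS | bV | f | fb.
V: inherits non-unit rules of {V} → bV | f.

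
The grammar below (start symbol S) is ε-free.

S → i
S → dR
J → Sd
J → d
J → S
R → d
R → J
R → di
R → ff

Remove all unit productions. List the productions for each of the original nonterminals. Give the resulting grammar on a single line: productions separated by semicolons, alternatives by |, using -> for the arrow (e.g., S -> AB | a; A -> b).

Unit productions: J->S, R->J.
Unit pairs (A ⇒* B via units): (J,S), (R,J), (R,S).
S: inherits non-unit rules of {S} → dR | i.
J: inherits non-unit rules of {J, S} → Sd | d | dR | i.
R: inherits non-unit rules of {J, R, S} → Sd | d | dR | di | ff | i.

S -> i | dR; J -> d | i | Sd | dR; R -> d | i | Sd | dR | di | ff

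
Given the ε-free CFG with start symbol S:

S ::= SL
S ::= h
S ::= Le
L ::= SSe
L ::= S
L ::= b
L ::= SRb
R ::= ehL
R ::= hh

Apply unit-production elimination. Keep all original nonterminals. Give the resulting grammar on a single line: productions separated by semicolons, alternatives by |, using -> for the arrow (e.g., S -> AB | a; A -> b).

Unit productions: L->S.
Unit pairs (A ⇒* B via units): (L,S).
S: inherits non-unit rules of {S} → Le | SL | h.
L: inherits non-unit rules of {L, S} → Le | SL | SRb | SSe | b | h.
R: inherits non-unit rules of {R} → ehL | hh.

S -> h | Le | SL; L -> b | h | Le | SL | SRb | SSe; R -> hh | ehL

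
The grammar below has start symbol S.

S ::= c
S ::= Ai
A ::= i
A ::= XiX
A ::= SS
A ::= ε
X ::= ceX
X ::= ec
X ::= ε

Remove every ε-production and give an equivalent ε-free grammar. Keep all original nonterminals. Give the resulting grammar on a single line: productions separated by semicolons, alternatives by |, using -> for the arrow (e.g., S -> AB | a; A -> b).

Nullable set: {A, X}.
S -> Ai: A nullable, giving Ai | i.
Drop A -> ε.
A -> XiX: X, X nullable, giving Xi | XiX | i | iX.
Drop X -> ε.
X -> ceX: X nullable, giving ce | ceX.
Unchanged (no nullable symbols): S -> c; A -> SS; A -> i; X -> ec.

S -> c | i | Ai; A -> i | SS | Xi | iX | XiX; X -> ce | ec | ceX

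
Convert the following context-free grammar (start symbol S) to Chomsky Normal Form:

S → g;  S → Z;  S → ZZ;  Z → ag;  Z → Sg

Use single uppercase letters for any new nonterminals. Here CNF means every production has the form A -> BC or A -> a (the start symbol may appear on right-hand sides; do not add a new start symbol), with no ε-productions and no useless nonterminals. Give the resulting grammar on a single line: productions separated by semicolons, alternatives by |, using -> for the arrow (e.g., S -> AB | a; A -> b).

No ε-productions.
After unit-elimination: S -> g | Sg | ZZ | ag; Z -> Sg | ag.
TERM: introduce B -> a, A -> g and substitute in every rule of length ≥2.

S -> g | BA | SA | ZZ; A -> g; B -> a; Z -> BA | SA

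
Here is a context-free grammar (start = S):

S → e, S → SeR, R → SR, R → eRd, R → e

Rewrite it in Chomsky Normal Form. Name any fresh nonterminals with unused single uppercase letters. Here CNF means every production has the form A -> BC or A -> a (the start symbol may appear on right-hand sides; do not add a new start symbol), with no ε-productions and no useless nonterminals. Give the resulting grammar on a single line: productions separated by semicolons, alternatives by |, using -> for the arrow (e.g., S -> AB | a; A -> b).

No ε-productions.
No unit productions to eliminate.
TERM: introduce B -> d, A -> e and substitute in every rule of length ≥2.
BIN: R -> ARB becomes R -> AC, C -> RB; S -> SAR becomes S -> SD, D -> AR.

S -> e | SD; A -> e; B -> d; C -> RB; D -> AR; R -> e | AC | SR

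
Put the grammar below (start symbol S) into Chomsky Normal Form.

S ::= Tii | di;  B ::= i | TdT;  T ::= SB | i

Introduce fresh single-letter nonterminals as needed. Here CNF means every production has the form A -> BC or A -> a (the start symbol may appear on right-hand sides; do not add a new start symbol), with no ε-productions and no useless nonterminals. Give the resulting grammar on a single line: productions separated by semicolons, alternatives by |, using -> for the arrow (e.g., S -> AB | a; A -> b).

S -> AC | TE; A -> d; B -> i | TD; C -> i; D -> AT; E -> CC; T -> i | SB

No ε-productions.
No unit productions to eliminate.
TERM: introduce A -> d, C -> i and substitute in every rule of length ≥2.
BIN: B -> TAT becomes B -> TD, D -> AT; S -> TCC becomes S -> TE, E -> CC.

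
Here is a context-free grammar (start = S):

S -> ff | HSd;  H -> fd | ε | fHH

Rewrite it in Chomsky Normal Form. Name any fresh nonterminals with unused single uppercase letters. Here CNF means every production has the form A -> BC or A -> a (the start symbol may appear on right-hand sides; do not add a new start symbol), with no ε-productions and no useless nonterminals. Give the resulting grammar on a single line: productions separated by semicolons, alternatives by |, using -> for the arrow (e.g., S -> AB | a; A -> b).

S -> AA | HD | SB; A -> f; B -> d; C -> HH; D -> SB; H -> f | AB | AC | AH

Nullable: {H}; after ε-elimination: S -> Sd | ff | HSd; H -> f | fH | fd | fHH.
No unit productions to eliminate.
TERM: introduce B -> d, A -> f and substitute in every rule of length ≥2.
BIN: H -> AHH becomes H -> AC, C -> HH; S -> HSB becomes S -> HD, D -> SB.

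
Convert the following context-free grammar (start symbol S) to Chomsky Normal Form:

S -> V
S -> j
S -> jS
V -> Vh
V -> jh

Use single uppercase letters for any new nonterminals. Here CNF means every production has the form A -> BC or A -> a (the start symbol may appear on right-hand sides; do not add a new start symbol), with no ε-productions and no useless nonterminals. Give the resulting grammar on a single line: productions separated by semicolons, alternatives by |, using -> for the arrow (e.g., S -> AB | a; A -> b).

S -> j | BA | BS | VA; A -> h; B -> j; V -> BA | VA

No ε-productions.
After unit-elimination: S -> j | Vh | jS | jh; V -> Vh | jh.
TERM: introduce A -> h, B -> j and substitute in every rule of length ≥2.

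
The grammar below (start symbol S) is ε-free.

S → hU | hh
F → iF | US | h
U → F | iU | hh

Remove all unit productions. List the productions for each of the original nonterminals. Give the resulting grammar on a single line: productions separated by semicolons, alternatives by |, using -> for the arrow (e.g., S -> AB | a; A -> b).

S -> hU | hh; F -> h | US | iF; U -> h | US | hh | iF | iU

Unit productions: U->F.
Unit pairs (A ⇒* B via units): (U,F).
S: inherits non-unit rules of {S} → hU | hh.
F: inherits non-unit rules of {F} → US | h | iF.
U: inherits non-unit rules of {F, U} → US | h | hh | iF | iU.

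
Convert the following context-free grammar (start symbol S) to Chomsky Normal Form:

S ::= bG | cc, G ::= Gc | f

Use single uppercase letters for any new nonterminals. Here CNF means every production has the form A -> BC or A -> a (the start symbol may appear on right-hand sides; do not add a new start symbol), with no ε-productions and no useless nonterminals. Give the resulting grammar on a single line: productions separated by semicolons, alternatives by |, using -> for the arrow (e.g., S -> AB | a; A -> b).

No ε-productions.
No unit productions to eliminate.
TERM: introduce B -> b, A -> c and substitute in every rule of length ≥2.

S -> AA | BG; A -> c; B -> b; G -> f | GA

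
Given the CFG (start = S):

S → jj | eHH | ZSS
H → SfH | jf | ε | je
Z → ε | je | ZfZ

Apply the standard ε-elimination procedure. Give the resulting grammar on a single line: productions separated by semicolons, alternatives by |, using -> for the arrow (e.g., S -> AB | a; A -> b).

S -> e | SS | eH | jj | ZSS | eHH; H -> Sf | je | jf | SfH; Z -> f | Zf | fZ | je | ZfZ

Nullable set: {H, Z}.
S -> ZSS: Z nullable, giving SS | ZSS.
S -> eHH: H, H nullable, giving e | eH | eHH.
Drop H -> ε.
H -> SfH: H nullable, giving Sf | SfH.
Drop Z -> ε.
Z -> ZfZ: Z, Z nullable, giving Zf | ZfZ | f | fZ.
Unchanged (no nullable symbols): S -> jj; H -> je; H -> jf; Z -> je.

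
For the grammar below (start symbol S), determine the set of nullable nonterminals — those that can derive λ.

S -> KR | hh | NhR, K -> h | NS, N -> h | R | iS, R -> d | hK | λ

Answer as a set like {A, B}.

Directly nullable (have an ε-rule): {R}.
N is nullable via N -> R (every symbol on the right is already known nullable).
Not nullable: K, S — each has a terminal in every rule's right-hand side or depends on a non-nullable symbol.

{N, R}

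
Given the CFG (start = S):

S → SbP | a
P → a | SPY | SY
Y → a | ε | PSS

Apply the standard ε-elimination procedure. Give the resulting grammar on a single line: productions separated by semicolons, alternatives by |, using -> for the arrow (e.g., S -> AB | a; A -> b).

Nullable set: {Y}.
P -> SPY: Y nullable, giving SP | SPY.
P -> SY: Y nullable, giving S | SY.
Drop Y -> ε.
Unchanged (no nullable symbols): S -> SbP; S -> a; P -> a; Y -> PSS; Y -> a.

S -> a | SbP; P -> S | a | SP | SY | SPY; Y -> a | PSS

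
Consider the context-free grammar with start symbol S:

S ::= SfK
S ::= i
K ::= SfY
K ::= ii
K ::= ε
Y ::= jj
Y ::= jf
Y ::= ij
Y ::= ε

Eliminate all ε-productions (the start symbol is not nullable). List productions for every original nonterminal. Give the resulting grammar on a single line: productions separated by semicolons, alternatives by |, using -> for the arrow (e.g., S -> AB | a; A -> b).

Nullable set: {K, Y}.
S -> SfK: K nullable, giving Sf | SfK.
Drop K -> ε.
K -> SfY: Y nullable, giving Sf | SfY.
Drop Y -> ε.
Unchanged (no nullable symbols): S -> i; K -> ii; Y -> ij; Y -> jf; Y -> jj.

S -> i | Sf | SfK; K -> Sf | ii | SfY; Y -> ij | jf | jj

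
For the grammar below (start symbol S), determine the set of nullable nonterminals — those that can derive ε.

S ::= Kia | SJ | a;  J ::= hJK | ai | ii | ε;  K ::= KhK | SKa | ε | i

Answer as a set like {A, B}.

Directly nullable (have an ε-rule): {J, K}.
Not nullable: S — each has a terminal in every rule's right-hand side or depends on a non-nullable symbol.

{J, K}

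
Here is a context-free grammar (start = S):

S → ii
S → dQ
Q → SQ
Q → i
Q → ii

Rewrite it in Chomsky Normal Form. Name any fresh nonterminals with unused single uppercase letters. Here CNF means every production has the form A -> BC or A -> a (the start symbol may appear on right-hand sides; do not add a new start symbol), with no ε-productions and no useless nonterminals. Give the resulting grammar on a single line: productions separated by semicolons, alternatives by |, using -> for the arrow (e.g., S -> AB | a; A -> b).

S -> AA | BQ; A -> i; B -> d; Q -> i | AA | SQ

No ε-productions.
No unit productions to eliminate.
TERM: introduce B -> d, A -> i and substitute in every rule of length ≥2.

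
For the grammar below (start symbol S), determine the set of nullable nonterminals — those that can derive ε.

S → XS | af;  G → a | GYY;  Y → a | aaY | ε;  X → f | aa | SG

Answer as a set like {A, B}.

Directly nullable (have an ε-rule): {Y}.
Not nullable: G, S, X — each has a terminal in every rule's right-hand side or depends on a non-nullable symbol.

{Y}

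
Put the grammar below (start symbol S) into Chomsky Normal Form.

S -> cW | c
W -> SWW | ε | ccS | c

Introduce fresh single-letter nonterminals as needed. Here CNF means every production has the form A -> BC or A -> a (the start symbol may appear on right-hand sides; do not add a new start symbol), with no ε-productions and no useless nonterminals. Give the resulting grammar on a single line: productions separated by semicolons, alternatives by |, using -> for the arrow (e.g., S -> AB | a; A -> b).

S -> c | AW; A -> c; B -> AS; C -> WW; W -> c | AB | AW | SC | SW

Nullable: {W}; after ε-elimination: S -> c | cW; W -> S | c | SW | SWW | ccS.
After unit-elimination: S -> c | cW; W -> c | SW | cW | SWW | ccS.
TERM: introduce A -> c and substitute in every rule of length ≥2.
BIN: W -> AAS becomes W -> AB, B -> AS; W -> SWW becomes W -> SC, C -> WW.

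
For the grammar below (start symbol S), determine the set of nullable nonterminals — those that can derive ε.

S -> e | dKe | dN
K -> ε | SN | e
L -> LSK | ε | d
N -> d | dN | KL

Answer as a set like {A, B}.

Directly nullable (have an ε-rule): {K, L}.
N is nullable via N -> KL (every symbol on the right is already known nullable).
Not nullable: S — each has a terminal in every rule's right-hand side or depends on a non-nullable symbol.

{K, L, N}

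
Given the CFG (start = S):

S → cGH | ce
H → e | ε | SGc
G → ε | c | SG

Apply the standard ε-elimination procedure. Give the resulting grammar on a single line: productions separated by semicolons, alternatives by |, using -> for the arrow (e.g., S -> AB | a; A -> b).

Nullable set: {G, H}.
S -> cGH: G, H nullable, giving c | cG | cGH | cH.
Drop G -> ε.
G -> SG: G nullable, giving S | SG.
Drop H -> ε.
H -> SGc: G nullable, giving SGc | Sc.
Unchanged (no nullable symbols): S -> ce; G -> c; H -> e.

S -> c | cG | cH | ce | cGH; G -> S | c | SG; H -> e | Sc | SGc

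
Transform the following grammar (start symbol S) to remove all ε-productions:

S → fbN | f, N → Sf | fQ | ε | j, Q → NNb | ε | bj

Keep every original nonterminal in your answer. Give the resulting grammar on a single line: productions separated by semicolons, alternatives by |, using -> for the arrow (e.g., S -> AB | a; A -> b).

S -> f | fb | fbN; N -> f | j | Sf | fQ; Q -> b | Nb | bj | NNb

Nullable set: {N, Q}.
S -> fbN: N nullable, giving fb | fbN.
Drop N -> ε.
N -> fQ: Q nullable, giving f | fQ.
Drop Q -> ε.
Q -> NNb: N, N nullable, giving NNb | Nb | b.
Unchanged (no nullable symbols): S -> f; N -> Sf; N -> j; Q -> bj.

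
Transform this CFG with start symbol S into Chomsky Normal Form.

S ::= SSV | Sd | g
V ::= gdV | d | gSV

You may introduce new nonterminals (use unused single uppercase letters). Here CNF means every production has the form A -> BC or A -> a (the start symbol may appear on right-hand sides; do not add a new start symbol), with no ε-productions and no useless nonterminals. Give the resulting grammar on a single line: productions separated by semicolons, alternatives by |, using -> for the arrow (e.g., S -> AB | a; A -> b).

S -> g | SA | SC; A -> d; B -> g; C -> SV; D -> AV; E -> SV; V -> d | BD | BE

No ε-productions.
No unit productions to eliminate.
TERM: introduce A -> d, B -> g and substitute in every rule of length ≥2.
BIN: S -> SSV becomes S -> SC, C -> SV; V -> BAV becomes V -> BD, D -> AV; V -> BSV becomes V -> BE, E -> SV.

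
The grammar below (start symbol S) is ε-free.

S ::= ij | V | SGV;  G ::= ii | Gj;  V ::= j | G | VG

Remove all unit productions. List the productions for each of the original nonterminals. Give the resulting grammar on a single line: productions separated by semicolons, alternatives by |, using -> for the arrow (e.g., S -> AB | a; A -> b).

S -> j | Gj | VG | ii | ij | SGV; G -> Gj | ii; V -> j | Gj | VG | ii

Unit productions: S->V, V->G.
Unit pairs (A ⇒* B via units): (S,G), (S,V), (V,G).
S: inherits non-unit rules of {G, S, V} → Gj | SGV | VG | ii | ij | j.
G: inherits non-unit rules of {G} → Gj | ii.
V: inherits non-unit rules of {G, V} → Gj | VG | ii | j.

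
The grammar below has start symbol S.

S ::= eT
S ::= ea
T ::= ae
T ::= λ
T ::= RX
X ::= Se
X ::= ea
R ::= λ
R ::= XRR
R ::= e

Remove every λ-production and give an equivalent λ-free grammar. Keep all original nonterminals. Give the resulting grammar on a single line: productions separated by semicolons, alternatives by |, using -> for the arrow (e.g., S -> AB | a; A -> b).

S -> e | eT | ea; R -> X | e | XR | XRR; T -> X | RX | ae; X -> Se | ea

Nullable set: {R, T}.
S -> eT: T nullable, giving e | eT.
Drop R -> λ.
R -> XRR: R, R nullable, giving X | XR | XRR.
Drop T -> λ.
T -> RX: R nullable, giving RX | X.
Unchanged (no nullable symbols): S -> ea; R -> e; T -> ae; X -> Se; X -> ea.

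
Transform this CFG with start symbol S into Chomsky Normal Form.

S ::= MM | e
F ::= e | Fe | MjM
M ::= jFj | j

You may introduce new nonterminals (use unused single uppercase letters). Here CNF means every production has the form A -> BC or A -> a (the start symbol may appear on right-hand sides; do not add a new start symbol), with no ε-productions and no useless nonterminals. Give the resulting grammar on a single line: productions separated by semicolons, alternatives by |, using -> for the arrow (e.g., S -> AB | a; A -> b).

S -> e | MM; A -> e; B -> j; C -> BM; D -> FB; F -> e | FA | MC; M -> j | BD

No ε-productions.
No unit productions to eliminate.
TERM: introduce A -> e, B -> j and substitute in every rule of length ≥2.
BIN: F -> MBM becomes F -> MC, C -> BM; M -> BFB becomes M -> BD, D -> FB.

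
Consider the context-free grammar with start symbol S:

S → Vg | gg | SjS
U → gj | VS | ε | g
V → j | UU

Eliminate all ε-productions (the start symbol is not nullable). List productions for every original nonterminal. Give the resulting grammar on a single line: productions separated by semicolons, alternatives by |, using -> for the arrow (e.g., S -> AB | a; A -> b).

Nullable set: {U, V}.
S -> Vg: V nullable, giving Vg | g.
Drop U -> ε.
U -> VS: V nullable, giving S | VS.
V -> UU: U, U nullable, giving U | UU.
Unchanged (no nullable symbols): S -> SjS; S -> gg; U -> g; U -> gj; V -> j.

S -> g | Vg | gg | SjS; U -> S | g | VS | gj; V -> U | j | UU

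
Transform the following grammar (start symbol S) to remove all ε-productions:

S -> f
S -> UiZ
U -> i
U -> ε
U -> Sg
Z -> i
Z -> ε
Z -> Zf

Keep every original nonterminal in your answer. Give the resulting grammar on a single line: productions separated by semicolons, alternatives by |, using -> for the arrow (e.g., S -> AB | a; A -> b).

S -> f | i | Ui | iZ | UiZ; U -> i | Sg; Z -> f | i | Zf

Nullable set: {U, Z}.
S -> UiZ: U, Z nullable, giving Ui | UiZ | i | iZ.
Drop U -> ε.
Drop Z -> ε.
Z -> Zf: Z nullable, giving Zf | f.
Unchanged (no nullable symbols): S -> f; U -> Sg; U -> i; Z -> i.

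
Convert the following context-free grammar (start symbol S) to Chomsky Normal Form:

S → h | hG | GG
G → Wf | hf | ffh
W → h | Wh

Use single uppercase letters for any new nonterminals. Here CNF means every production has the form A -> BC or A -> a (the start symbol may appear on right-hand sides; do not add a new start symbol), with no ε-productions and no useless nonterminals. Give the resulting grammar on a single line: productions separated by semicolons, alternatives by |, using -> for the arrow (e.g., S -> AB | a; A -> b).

S -> h | BG | GG; A -> f; B -> h; C -> AB; G -> AC | BA | WA; W -> h | WB

No ε-productions.
No unit productions to eliminate.
TERM: introduce A -> f, B -> h and substitute in every rule of length ≥2.
BIN: G -> AAB becomes G -> AC, C -> AB.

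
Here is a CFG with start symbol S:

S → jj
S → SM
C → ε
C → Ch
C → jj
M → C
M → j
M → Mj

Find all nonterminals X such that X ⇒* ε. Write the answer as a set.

{C, M}

Directly nullable (have an ε-rule): {C}.
M is nullable via M -> C (every symbol on the right is already known nullable).
Not nullable: S — each has a terminal in every rule's right-hand side or depends on a non-nullable symbol.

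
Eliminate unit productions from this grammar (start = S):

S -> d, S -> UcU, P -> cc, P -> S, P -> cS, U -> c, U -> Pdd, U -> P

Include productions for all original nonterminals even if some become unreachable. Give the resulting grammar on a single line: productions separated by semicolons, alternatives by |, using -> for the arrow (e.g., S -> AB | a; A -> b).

S -> d | UcU; P -> d | cS | cc | UcU; U -> c | d | cS | cc | Pdd | UcU

Unit productions: P->S, U->P.
Unit pairs (A ⇒* B via units): (P,S), (U,P), (U,S).
S: inherits non-unit rules of {S} → UcU | d.
P: inherits non-unit rules of {P, S} → UcU | cS | cc | d.
U: inherits non-unit rules of {P, S, U} → Pdd | UcU | c | cS | cc | d.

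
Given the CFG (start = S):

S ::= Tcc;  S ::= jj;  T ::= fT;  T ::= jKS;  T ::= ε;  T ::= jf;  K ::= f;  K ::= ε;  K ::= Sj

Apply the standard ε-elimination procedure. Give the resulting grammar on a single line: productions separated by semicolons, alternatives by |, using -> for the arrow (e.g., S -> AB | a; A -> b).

Nullable set: {K, T}.
S -> Tcc: T nullable, giving Tcc | cc.
Drop K -> ε.
Drop T -> ε.
T -> fT: T nullable, giving f | fT.
T -> jKS: K nullable, giving jKS | jS.
Unchanged (no nullable symbols): S -> jj; K -> Sj; K -> f; T -> jf.

S -> cc | jj | Tcc; K -> f | Sj; T -> f | fT | jS | jf | jKS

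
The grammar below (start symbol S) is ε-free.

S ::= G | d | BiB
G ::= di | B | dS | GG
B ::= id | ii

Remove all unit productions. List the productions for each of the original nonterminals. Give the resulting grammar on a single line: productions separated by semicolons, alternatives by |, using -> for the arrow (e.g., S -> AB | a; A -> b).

S -> d | GG | dS | di | id | ii | BiB; B -> id | ii; G -> GG | dS | di | id | ii

Unit productions: G->B, S->G.
Unit pairs (A ⇒* B via units): (G,B), (S,B), (S,G).
S: inherits non-unit rules of {B, G, S} → BiB | GG | d | dS | di | id | ii.
B: inherits non-unit rules of {B} → id | ii.
G: inherits non-unit rules of {B, G} → GG | dS | di | id | ii.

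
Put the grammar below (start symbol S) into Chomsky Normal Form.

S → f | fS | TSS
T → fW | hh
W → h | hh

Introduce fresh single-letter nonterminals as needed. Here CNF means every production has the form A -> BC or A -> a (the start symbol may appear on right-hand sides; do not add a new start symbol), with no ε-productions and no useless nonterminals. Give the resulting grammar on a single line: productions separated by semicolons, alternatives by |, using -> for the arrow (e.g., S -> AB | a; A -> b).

S -> f | AS | TC; A -> f; B -> h; C -> SS; T -> AW | BB; W -> h | BB

No ε-productions.
No unit productions to eliminate.
TERM: introduce A -> f, B -> h and substitute in every rule of length ≥2.
BIN: S -> TSS becomes S -> TC, C -> SS.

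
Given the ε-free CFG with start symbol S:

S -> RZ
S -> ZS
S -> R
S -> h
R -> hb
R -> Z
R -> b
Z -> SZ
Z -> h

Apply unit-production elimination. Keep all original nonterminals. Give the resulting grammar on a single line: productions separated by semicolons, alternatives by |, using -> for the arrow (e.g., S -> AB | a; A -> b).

Unit productions: R->Z, S->R.
Unit pairs (A ⇒* B via units): (R,Z), (S,R), (S,Z).
S: inherits non-unit rules of {R, S, Z} → RZ | SZ | ZS | b | h | hb.
R: inherits non-unit rules of {R, Z} → SZ | b | h | hb.
Z: inherits non-unit rules of {Z} → SZ | h.

S -> b | h | RZ | SZ | ZS | hb; R -> b | h | SZ | hb; Z -> h | SZ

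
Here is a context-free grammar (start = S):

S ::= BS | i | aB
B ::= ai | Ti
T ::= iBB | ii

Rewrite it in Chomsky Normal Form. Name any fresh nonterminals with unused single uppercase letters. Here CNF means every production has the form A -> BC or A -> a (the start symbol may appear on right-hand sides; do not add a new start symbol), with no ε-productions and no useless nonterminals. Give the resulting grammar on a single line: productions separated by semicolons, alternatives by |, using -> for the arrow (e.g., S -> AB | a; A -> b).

S -> i | BS | CB; A -> i; B -> CA | TA; C -> a; D -> BB; T -> AA | AD

No ε-productions.
No unit productions to eliminate.
TERM: introduce C -> a, A -> i and substitute in every rule of length ≥2.
BIN: T -> ABB becomes T -> AD, D -> BB.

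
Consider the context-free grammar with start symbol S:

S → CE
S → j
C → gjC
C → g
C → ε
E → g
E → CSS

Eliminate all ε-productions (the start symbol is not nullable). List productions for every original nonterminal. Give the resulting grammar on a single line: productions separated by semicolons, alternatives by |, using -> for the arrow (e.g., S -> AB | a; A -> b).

S -> E | j | CE; C -> g | gj | gjC; E -> g | SS | CSS

Nullable set: {C}.
S -> CE: C nullable, giving CE | E.
Drop C -> ε.
C -> gjC: C nullable, giving gj | gjC.
E -> CSS: C nullable, giving CSS | SS.
Unchanged (no nullable symbols): S -> j; C -> g; E -> g.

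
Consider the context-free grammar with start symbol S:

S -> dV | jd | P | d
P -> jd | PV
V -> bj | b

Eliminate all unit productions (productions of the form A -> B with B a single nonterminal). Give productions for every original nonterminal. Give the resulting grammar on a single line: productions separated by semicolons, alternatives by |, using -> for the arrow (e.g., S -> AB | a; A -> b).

S -> d | PV | dV | jd; P -> PV | jd; V -> b | bj

Unit productions: S->P.
Unit pairs (A ⇒* B via units): (S,P).
S: inherits non-unit rules of {P, S} → PV | d | dV | jd.
P: inherits non-unit rules of {P} → PV | jd.
V: inherits non-unit rules of {V} → b | bj.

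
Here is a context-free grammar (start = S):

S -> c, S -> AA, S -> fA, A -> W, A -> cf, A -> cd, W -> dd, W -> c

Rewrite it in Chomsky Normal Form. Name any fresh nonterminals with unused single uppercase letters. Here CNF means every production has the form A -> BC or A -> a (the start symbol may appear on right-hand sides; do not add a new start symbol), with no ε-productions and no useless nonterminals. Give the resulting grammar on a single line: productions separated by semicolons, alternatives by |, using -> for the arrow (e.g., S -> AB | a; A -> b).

No ε-productions.
After unit-elimination: S -> c | AA | fA; A -> c | cd | cf | dd; W -> c | dd.
TERM: introduce B -> c, C -> d, D -> f and substitute in every rule of length ≥2.
Drop unreachable/unproductive: W.

S -> c | AA | DA; A -> c | BC | BD | CC; B -> c; C -> d; D -> f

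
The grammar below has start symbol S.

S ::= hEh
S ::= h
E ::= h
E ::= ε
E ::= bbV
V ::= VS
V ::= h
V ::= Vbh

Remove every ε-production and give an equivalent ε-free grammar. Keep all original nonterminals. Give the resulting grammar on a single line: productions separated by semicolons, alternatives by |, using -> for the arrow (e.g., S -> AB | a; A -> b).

S -> h | hh | hEh; E -> h | bbV; V -> h | VS | Vbh

Nullable set: {E}.
S -> hEh: E nullable, giving hEh | hh.
Drop E -> ε.
Unchanged (no nullable symbols): S -> h; E -> bbV; E -> h; V -> VS; V -> Vbh; V -> h.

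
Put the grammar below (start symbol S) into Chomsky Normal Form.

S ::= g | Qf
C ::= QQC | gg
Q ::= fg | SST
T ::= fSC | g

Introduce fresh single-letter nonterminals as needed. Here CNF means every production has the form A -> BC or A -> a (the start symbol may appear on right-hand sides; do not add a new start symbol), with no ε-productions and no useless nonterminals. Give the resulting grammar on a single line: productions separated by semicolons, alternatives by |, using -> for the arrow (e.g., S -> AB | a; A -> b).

S -> g | QB; A -> g; B -> f; C -> AA | QD; D -> QC; E -> ST; F -> SC; Q -> BA | SE; T -> g | BF

No ε-productions.
No unit productions to eliminate.
TERM: introduce B -> f, A -> g and substitute in every rule of length ≥2.
BIN: C -> QQC becomes C -> QD, D -> QC; Q -> SST becomes Q -> SE, E -> ST; T -> BSC becomes T -> BF, F -> SC.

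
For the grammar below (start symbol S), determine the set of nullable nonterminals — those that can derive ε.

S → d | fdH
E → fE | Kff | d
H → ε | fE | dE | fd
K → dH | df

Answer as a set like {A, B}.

Directly nullable (have an ε-rule): {H}.
Not nullable: E, K, S — each has a terminal in every rule's right-hand side or depends on a non-nullable symbol.

{H}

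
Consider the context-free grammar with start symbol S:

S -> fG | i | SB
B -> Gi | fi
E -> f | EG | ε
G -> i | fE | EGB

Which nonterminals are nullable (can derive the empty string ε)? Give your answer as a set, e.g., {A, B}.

{E}

Directly nullable (have an ε-rule): {E}.
Not nullable: B, G, S — each has a terminal in every rule's right-hand side or depends on a non-nullable symbol.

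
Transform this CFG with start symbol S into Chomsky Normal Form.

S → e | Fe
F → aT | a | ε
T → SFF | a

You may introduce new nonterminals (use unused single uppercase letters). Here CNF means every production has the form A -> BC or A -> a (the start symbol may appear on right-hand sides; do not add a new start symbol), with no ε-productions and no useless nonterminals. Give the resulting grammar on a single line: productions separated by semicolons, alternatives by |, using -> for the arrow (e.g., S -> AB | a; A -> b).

S -> e | FB; A -> a; B -> e; C -> FF; F -> a | AT; T -> a | e | FB | SC | SF

Nullable: {F}; after ε-elimination: S -> e | Fe; F -> a | aT; T -> S | a | SF | SFF.
After unit-elimination: S -> e | Fe; F -> a | aT; T -> a | e | Fe | SF | SFF.
TERM: introduce A -> a, B -> e and substitute in every rule of length ≥2.
BIN: T -> SFF becomes T -> SC, C -> FF.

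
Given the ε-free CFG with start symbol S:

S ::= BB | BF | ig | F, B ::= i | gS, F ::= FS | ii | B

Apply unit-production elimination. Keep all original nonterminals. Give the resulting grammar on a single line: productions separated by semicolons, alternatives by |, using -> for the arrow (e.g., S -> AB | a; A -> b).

S -> i | BB | BF | FS | gS | ig | ii; B -> i | gS; F -> i | FS | gS | ii

Unit productions: F->B, S->F.
Unit pairs (A ⇒* B via units): (F,B), (S,B), (S,F).
S: inherits non-unit rules of {B, F, S} → BB | BF | FS | gS | i | ig | ii.
B: inherits non-unit rules of {B} → gS | i.
F: inherits non-unit rules of {B, F} → FS | gS | i | ii.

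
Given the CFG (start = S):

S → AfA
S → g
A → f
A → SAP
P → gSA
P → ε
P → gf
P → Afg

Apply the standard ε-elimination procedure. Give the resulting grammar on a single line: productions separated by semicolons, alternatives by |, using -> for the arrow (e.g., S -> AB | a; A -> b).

S -> g | AfA; A -> f | SA | SAP; P -> gf | Afg | gSA

Nullable set: {P}.
A -> SAP: P nullable, giving SA | SAP.
Drop P -> ε.
Unchanged (no nullable symbols): S -> AfA; S -> g; A -> f; P -> Afg; P -> gSA; P -> gf.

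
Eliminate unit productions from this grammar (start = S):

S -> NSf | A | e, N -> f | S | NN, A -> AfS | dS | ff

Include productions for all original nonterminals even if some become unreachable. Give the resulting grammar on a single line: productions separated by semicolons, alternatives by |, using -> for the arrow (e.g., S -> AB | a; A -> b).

S -> e | dS | ff | AfS | NSf; A -> dS | ff | AfS; N -> e | f | NN | dS | ff | AfS | NSf

Unit productions: N->S, S->A.
Unit pairs (A ⇒* B via units): (N,A), (N,S), (S,A).
S: inherits non-unit rules of {A, S} → AfS | NSf | dS | e | ff.
A: inherits non-unit rules of {A} → AfS | dS | ff.
N: inherits non-unit rules of {A, N, S} → AfS | NN | NSf | dS | e | f | ff.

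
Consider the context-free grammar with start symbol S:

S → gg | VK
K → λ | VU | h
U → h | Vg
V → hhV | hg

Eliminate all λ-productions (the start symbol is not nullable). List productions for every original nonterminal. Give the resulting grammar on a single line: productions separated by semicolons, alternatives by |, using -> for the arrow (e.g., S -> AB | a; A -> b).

Nullable set: {K}.
S -> VK: K nullable, giving V | VK.
Drop K -> λ.
Unchanged (no nullable symbols): S -> gg; K -> VU; K -> h; U -> Vg; U -> h; V -> hg; V -> hhV.

S -> V | VK | gg; K -> h | VU; U -> h | Vg; V -> hg | hhV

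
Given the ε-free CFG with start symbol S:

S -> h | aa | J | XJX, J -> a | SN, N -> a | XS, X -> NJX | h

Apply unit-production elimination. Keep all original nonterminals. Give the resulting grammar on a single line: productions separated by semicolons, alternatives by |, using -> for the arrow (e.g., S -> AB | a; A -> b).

Unit productions: S->J.
Unit pairs (A ⇒* B via units): (S,J).
S: inherits non-unit rules of {J, S} → SN | XJX | a | aa | h.
J: inherits non-unit rules of {J} → SN | a.
N: inherits non-unit rules of {N} → XS | a.
X: inherits non-unit rules of {X} → NJX | h.

S -> a | h | SN | aa | XJX; J -> a | SN; N -> a | XS; X -> h | NJX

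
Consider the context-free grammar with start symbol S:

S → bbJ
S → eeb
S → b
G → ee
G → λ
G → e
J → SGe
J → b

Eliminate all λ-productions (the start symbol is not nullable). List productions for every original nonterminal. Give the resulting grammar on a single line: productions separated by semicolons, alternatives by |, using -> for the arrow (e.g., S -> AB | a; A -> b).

Nullable set: {G}.
Drop G -> λ.
J -> SGe: G nullable, giving SGe | Se.
Unchanged (no nullable symbols): S -> b; S -> bbJ; S -> eeb; G -> e; G -> ee; J -> b.

S -> b | bbJ | eeb; G -> e | ee; J -> b | Se | SGe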